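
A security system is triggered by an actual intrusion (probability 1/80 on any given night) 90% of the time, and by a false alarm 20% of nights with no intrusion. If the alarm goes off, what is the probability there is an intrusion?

Let D = the rare event, + = positive/flagged.
P(D) = 1/80
P(+|D) = 90/100 = 9/10
P(+|D') = 20/100 = 1/5
P(+) = P(+|D)P(D) + P(+|D')P(D')
     = \frac{9}{10} × \frac{1}{80} + \frac{1}{5} × \frac{79}{80}
     = \frac{167}{800}
P(D|+) = P(+|D)P(D)/P(+) = \frac{9}{167}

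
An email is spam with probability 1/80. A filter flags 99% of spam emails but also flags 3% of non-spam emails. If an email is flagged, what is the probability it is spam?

Let D = the rare event, + = positive/flagged.
P(D) = 1/80
P(+|D) = 99/100
P(+|D') = 3/100
P(+) = P(+|D)P(D) + P(+|D')P(D')
     = \frac{99}{100} × \frac{1}{80} + \frac{3}{100} × \frac{79}{80}
     = \frac{21}{500}
P(D|+) = P(+|D)P(D)/P(+) = \frac{33}{112}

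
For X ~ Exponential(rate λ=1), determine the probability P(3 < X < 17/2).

P(3 < X < 17/2) = ∫_{3}^{17/2} f(x) dx
where f(x) = e^{- x}
= - \frac{1}{e^{\frac{17}{2}}} + e^{-3}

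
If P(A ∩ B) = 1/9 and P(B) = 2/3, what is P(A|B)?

P(A|B) = P(A ∩ B) / P(B)
= (1/9) / (2/3)
= 1/6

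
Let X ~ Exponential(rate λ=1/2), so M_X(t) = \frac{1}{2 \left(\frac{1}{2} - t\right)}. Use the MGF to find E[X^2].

To find E[X^2], compute M^(2)(0):
M^(1)(t) = \frac{1}{2 \left(\frac{1}{2} - t\right)^{2}}
M^(2)(t) = \frac{1}{\left(\frac{1}{2} - t\right)^{3}}
M^(2)(0) = 8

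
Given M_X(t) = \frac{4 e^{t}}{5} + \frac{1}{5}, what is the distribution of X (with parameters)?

The MGF M(t) = \frac{4 e^{t}}{5} + \frac{1}{5} is the standard form for the Bernoulli distribution.
Comparing with the known MGF formula identifies: Bernoulli(p=4/5)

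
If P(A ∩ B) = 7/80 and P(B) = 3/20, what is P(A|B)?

P(A|B) = P(A ∩ B) / P(B)
= (7/80) / (3/20)
= 7/12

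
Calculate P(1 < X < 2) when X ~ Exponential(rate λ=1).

P(1 < X < 2) = ∫_{1}^{2} f(x) dx
where f(x) = e^{- x}
= - \frac{1 - e}{e^{2}}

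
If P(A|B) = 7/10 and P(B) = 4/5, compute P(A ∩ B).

By definition, P(A|B) = P(A ∩ B) / P(B)
So P(A ∩ B) = P(A|B) × P(B)
= 7/10 × 4/5
= 14/25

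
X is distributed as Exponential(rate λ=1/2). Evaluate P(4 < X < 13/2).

P(4 < X < 13/2) = ∫_{4}^{13/2} f(x) dx
where f(x) = \frac{e^{- \frac{x}{2}}}{2}
= - \frac{1}{e^{\frac{13}{4}}} + e^{-2}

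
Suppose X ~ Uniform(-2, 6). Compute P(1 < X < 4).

P(1 < X < 4) = ∫_{1}^{4} f(x) dx
where f(x) = \frac{1}{8}
= \frac{3}{8}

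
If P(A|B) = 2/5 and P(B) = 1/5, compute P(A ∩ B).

By definition, P(A|B) = P(A ∩ B) / P(B)
So P(A ∩ B) = P(A|B) × P(B)
= 2/5 × 1/5
= 2/25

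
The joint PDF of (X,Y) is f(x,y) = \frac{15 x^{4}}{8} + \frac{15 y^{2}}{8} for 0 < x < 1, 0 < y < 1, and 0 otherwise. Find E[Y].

E[Y] = ∫_0^1 ∫_0^1 y × f(x,y) dx dy
= \frac{21}{32}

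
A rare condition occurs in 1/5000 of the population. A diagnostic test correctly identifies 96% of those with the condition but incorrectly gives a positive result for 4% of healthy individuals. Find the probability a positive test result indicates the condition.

Let D = the rare event, + = positive/flagged.
P(D) = 1/5000
P(+|D) = 96/100 = 24/25
P(+|D') = 4/100 = 1/25
P(+) = P(+|D)P(D) + P(+|D')P(D')
     = \frac{24}{25} × \frac{1}{5000} + \frac{1}{25} × \frac{4999}{5000}
     = \frac{5023}{125000}
P(D|+) = P(+|D)P(D)/P(+) = \frac{24}{5023}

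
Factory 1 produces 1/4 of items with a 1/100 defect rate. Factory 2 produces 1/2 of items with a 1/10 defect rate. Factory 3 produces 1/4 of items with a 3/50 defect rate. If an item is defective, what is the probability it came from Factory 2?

Using Bayes' theorem:
P(F1) = 1/4, P(D|F1) = 1/100
P(F2) = 1/2, P(D|F2) = 1/10
P(F3) = 1/4, P(D|F3) = 3/50
P(D) = P(D|F1)P(F1) + P(D|F2)P(F2) + P(D|F3)P(F3)
     = \frac{27}{400}
P(F2|D) = P(D|F2)P(F2) / P(D)
= \frac{20}{27}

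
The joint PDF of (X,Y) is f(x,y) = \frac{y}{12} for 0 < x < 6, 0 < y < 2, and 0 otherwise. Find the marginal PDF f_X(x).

f_X(x) = ∫_0^2 f(x,y) dy
= ∫_0^2 \frac{y}{12} dy
= \frac{1}{6} for 0 < x < 6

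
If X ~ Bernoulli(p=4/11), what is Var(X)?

For X ~ Bernoulli(p=4/11):
Var(X) = \frac{28}{121}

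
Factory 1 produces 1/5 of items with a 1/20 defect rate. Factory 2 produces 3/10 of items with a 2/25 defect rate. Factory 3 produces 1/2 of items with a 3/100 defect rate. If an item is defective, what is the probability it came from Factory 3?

Using Bayes' theorem:
P(F1) = 1/5, P(D|F1) = 1/20
P(F2) = 3/10, P(D|F2) = 2/25
P(F3) = 1/2, P(D|F3) = 3/100
P(D) = P(D|F1)P(F1) + P(D|F2)P(F2) + P(D|F3)P(F3)
     = \frac{49}{1000}
P(F3|D) = P(D|F3)P(F3) / P(D)
= \frac{15}{49}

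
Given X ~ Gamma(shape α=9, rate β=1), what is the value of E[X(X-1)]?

E[X(X-1)] = E[X² - X] = E[X²] - E[X]
E[X] = 9
E[X²] = Var(X) + (E[X])² = 9 + (9)² = 90
E[X(X-1)] = 90 - 9 = 81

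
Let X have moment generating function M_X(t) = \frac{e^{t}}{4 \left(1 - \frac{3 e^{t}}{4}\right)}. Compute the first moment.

To find E[X], compute M^(1)(0):
M^(1)(t) = \frac{e^{t}}{4 \left(1 - \frac{3 e^{t}}{4}\right)} + \frac{3 e^{2 t}}{16 \left(1 - \frac{3 e^{t}}{4}\right)^{2}}
M^(1)(0) = 4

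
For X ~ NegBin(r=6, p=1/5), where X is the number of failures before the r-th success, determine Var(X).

For X ~ NegBin(r=6, p=1/5), where X is the number of failures before the r-th success:
Var(X) = 120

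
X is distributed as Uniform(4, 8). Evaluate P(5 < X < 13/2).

P(5 < X < 13/2) = ∫_{5}^{13/2} f(x) dx
where f(x) = \frac{1}{4}
= \frac{3}{8}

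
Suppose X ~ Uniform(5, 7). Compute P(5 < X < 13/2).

P(5 < X < 13/2) = ∫_{5}^{13/2} f(x) dx
where f(x) = \frac{1}{2}
= \frac{3}{4}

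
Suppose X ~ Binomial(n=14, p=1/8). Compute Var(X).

For X ~ Binomial(n=14, p=1/8):
Var(X) = \frac{49}{32}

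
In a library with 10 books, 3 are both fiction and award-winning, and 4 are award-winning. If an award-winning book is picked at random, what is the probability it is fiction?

P(A ∩ B) = 3/10
P(B) = 4/10 = 2/5
P(A|B) = P(A ∩ B) / P(B) = (3/10) / (2/5) = 3/4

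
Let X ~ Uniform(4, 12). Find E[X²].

Using the identity E[X²] = Var(X) + (E[X])²:
E[X] = 8
Var(X) = \frac{16}{3}
E[X²] = \frac{16}{3} + (8)²
= \frac{208}{3}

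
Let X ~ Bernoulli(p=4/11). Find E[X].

For X ~ Bernoulli(p=4/11), the expected value is:
E[X] = \frac{4}{11}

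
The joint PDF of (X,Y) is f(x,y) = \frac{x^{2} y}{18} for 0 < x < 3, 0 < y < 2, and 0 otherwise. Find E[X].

f_X(x) = ∫_0^2 \frac{x^{2} y}{18} dy = \frac{x^{2}}{9}
E[X] = ∫_0^3 x × (\frac{x^{2}}{9}) dx = \frac{9}{4}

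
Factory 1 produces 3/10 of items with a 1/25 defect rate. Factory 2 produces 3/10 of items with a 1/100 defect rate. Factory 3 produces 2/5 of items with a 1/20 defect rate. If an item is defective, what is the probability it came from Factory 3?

Using Bayes' theorem:
P(F1) = 3/10, P(D|F1) = 1/25
P(F2) = 3/10, P(D|F2) = 1/100
P(F3) = 2/5, P(D|F3) = 1/20
P(D) = P(D|F1)P(F1) + P(D|F2)P(F2) + P(D|F3)P(F3)
     = \frac{7}{200}
P(F3|D) = P(D|F3)P(F3) / P(D)
= \frac{4}{7}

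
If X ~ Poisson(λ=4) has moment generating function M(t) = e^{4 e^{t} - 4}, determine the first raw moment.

To find E[X], compute M^(1)(0):
M^(1)(t) = 4 e^{t} e^{4 e^{t} - 4}
M^(1)(0) = 4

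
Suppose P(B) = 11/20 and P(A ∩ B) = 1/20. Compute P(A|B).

P(A|B) = P(A ∩ B) / P(B)
= (1/20) / (11/20)
= 1/11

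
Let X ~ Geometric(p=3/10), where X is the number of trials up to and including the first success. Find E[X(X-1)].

E[X(X-1)] = E[X² - X] = E[X²] - E[X]
E[X] = \frac{10}{3}
E[X²] = Var(X) + (E[X])² = \frac{70}{9} + (\frac{10}{3})² = \frac{170}{9}
E[X(X-1)] = \frac{170}{9} - \frac{10}{3} = \frac{140}{9}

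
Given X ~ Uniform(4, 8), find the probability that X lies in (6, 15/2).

P(6 < X < 15/2) = ∫_{6}^{15/2} f(x) dx
where f(x) = \frac{1}{4}
= \frac{3}{8}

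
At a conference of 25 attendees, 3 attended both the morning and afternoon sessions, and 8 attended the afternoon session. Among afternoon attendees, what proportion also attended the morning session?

P(A ∩ B) = 3/25
P(B) = 8/25
P(A|B) = P(A ∩ B) / P(B) = (3/25) / (8/25) = 3/8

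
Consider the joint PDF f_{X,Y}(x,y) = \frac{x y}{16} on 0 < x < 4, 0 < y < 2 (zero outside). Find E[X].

f_X(x) = ∫_0^2 \frac{x y}{16} dy = \frac{x}{8}
E[X] = ∫_0^4 x × (\frac{x}{8}) dx = \frac{8}{3}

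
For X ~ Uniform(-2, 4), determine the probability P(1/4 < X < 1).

P(1/4 < X < 1) = ∫_{1/4}^{1} f(x) dx
where f(x) = \frac{1}{6}
= \frac{1}{8}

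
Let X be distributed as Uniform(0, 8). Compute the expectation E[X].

For X ~ Uniform(0, 8), the expected value is:
E[X] = 4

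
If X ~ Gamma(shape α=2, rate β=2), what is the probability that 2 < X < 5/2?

P(2 < X < 5/2) = ∫_{2}^{5/2} f(x) dx
where f(x) = 4 x e^{- 2 x}
= \frac{-6 + 5 e}{e^{5}}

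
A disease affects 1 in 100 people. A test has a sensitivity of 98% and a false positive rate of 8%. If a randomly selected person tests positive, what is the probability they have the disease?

Let D = the rare event, + = positive/flagged.
P(D) = 1/100
P(+|D) = 98/100 = 49/50
P(+|D') = 8/100 = 2/25
P(+) = P(+|D)P(D) + P(+|D')P(D')
     = \frac{49}{50} × \frac{1}{100} + \frac{2}{25} × \frac{99}{100}
     = \frac{89}{1000}
P(D|+) = P(+|D)P(D)/P(+) = \frac{49}{445}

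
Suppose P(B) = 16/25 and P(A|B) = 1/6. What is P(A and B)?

By definition, P(A|B) = P(A ∩ B) / P(B)
So P(A ∩ B) = P(A|B) × P(B)
= 1/6 × 16/25
= 8/75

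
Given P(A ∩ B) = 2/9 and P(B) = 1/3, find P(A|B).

P(A|B) = P(A ∩ B) / P(B)
= (2/9) / (1/3)
= 2/3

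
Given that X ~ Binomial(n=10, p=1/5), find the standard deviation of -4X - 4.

For X ~ Binomial(n=10, p=1/5):
Var(X) = \frac{8}{5}
SD(X) = √(Var(X)) = √(\frac{8}{5}) = \frac{2 \sqrt{10}}{5}
SD(-4X - 4) = |-4| × SD(X) = 4 × \frac{2 \sqrt{10}}{5} = \frac{8 \sqrt{10}}{5}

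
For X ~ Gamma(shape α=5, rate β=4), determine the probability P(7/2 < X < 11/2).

P(7/2 < X < 11/2) = ∫_{7/2}^{11/2} f(x) dx
where f(x) = \frac{128 x^{4} e^{- 4 x}}{3}
= \frac{-35401 + 6513 e^{8}}{3 e^{22}}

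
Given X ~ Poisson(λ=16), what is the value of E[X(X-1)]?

E[X(X-1)] = E[X² - X] = E[X²] - E[X]
E[X] = 16
E[X²] = Var(X) + (E[X])² = 16 + (16)² = 272
E[X(X-1)] = 272 - 16 = 256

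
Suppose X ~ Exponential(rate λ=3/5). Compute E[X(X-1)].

E[X(X-1)] = E[X² - X] = E[X²] - E[X]
E[X] = \frac{5}{3}
E[X²] = Var(X) + (E[X])² = \frac{25}{9} + (\frac{5}{3})² = \frac{50}{9}
E[X(X-1)] = \frac{50}{9} - \frac{5}{3} = \frac{35}{9}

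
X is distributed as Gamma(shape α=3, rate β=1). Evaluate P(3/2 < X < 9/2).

P(3/2 < X < 9/2) = ∫_{3/2}^{9/2} f(x) dx
where f(x) = \frac{x^{2} e^{- x}}{2}
= \frac{-125 + 29 e^{3}}{8 e^{\frac{9}{2}}}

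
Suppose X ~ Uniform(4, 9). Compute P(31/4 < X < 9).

P(31/4 < X < 9) = ∫_{31/4}^{9} f(x) dx
where f(x) = \frac{1}{5}
= \frac{1}{4}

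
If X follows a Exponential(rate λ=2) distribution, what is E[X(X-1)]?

E[X(X-1)] = E[X² - X] = E[X²] - E[X]
E[X] = \frac{1}{2}
E[X²] = Var(X) + (E[X])² = \frac{1}{4} + (\frac{1}{2})² = \frac{1}{2}
E[X(X-1)] = \frac{1}{2} - \frac{1}{2} = 0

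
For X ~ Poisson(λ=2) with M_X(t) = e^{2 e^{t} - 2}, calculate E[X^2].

To find E[X^2], compute M^(2)(0):
M^(1)(t) = 2 e^{t} e^{2 e^{t} - 2}
M^(2)(t) = 4 e^{2 t} e^{2 e^{t} - 2} + 2 e^{t} e^{2 e^{t} - 2}
M^(2)(0) = 6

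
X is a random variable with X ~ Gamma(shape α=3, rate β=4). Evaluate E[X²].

Using the identity E[X²] = Var(X) + (E[X])²:
E[X] = \frac{3}{4}
Var(X) = \frac{3}{16}
E[X²] = \frac{3}{16} + (\frac{3}{4})²
= \frac{3}{4}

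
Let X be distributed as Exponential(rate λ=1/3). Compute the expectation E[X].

For X ~ Exponential(rate λ=1/3), the expected value is:
E[X] = 3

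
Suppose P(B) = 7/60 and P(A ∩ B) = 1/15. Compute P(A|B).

P(A|B) = P(A ∩ B) / P(B)
= (1/15) / (7/60)
= 4/7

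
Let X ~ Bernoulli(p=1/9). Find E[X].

For X ~ Bernoulli(p=1/9), the expected value is:
E[X] = \frac{1}{9}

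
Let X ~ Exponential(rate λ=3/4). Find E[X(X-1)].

E[X(X-1)] = E[X² - X] = E[X²] - E[X]
E[X] = \frac{4}{3}
E[X²] = Var(X) + (E[X])² = \frac{16}{9} + (\frac{4}{3})² = \frac{32}{9}
E[X(X-1)] = \frac{32}{9} - \frac{4}{3} = \frac{20}{9}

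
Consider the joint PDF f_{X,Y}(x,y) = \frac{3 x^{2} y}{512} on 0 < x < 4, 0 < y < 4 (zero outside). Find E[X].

f_X(x) = ∫_0^4 \frac{3 x^{2} y}{512} dy = \frac{3 x^{2}}{64}
E[X] = ∫_0^4 x × (\frac{3 x^{2}}{64}) dx = 3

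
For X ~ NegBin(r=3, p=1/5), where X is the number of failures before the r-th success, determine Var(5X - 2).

For X ~ NegBin(r=3, p=1/5), where X is the number of failures before the r-th success:
Var(X) = 60
Var(5X - 2) = (5)² × Var(X) = 25 × 60 = 1500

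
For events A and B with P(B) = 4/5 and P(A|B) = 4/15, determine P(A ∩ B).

By definition, P(A|B) = P(A ∩ B) / P(B)
So P(A ∩ B) = P(A|B) × P(B)
= 4/15 × 4/5
= 16/75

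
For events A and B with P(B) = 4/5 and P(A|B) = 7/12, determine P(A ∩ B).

By definition, P(A|B) = P(A ∩ B) / P(B)
So P(A ∩ B) = P(A|B) × P(B)
= 7/12 × 4/5
= 7/15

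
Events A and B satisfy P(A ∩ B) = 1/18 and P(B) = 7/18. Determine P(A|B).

P(A|B) = P(A ∩ B) / P(B)
= (1/18) / (7/18)
= 1/7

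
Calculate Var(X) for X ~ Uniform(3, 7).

For X ~ Uniform(3, 7):
Var(X) = \frac{4}{3}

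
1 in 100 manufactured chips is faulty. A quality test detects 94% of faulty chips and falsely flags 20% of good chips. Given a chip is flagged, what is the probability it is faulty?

Let D = the rare event, + = positive/flagged.
P(D) = 1/100
P(+|D) = 94/100 = 47/50
P(+|D') = 20/100 = 1/5
P(+) = P(+|D)P(D) + P(+|D')P(D')
     = \frac{47}{50} × \frac{1}{100} + \frac{1}{5} × \frac{99}{100}
     = \frac{1037}{5000}
P(D|+) = P(+|D)P(D)/P(+) = \frac{47}{1037}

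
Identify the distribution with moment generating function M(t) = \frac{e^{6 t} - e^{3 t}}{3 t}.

The MGF M(t) = \frac{e^{6 t} - e^{3 t}}{3 t} is the standard form for the Uniform distribution.
Comparing with the known MGF formula identifies: Uniform(3, 6)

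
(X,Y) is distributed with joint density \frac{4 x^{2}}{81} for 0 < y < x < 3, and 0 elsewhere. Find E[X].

f_X(x) = ∫_0^x \frac{4 x^{2}}{81} dy = \frac{4 x^{3}}{81}
E[X] = ∫_0^3 x × (\frac{4 x^{3}}{81}) dx = \frac{12}{5}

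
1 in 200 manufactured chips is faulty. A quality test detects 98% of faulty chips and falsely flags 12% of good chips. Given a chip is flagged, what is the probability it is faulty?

Let D = the rare event, + = positive/flagged.
P(D) = 1/200
P(+|D) = 98/100 = 49/50
P(+|D') = 12/100 = 3/25
P(+) = P(+|D)P(D) + P(+|D')P(D')
     = \frac{49}{50} × \frac{1}{200} + \frac{3}{25} × \frac{199}{200}
     = \frac{1243}{10000}
P(D|+) = P(+|D)P(D)/P(+) = \frac{49}{1243}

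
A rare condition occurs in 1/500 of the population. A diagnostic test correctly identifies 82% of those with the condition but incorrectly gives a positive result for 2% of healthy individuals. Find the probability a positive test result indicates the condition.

Let D = the rare event, + = positive/flagged.
P(D) = 1/500
P(+|D) = 82/100 = 41/50
P(+|D') = 2/100 = 1/50
P(+) = P(+|D)P(D) + P(+|D')P(D')
     = \frac{41}{50} × \frac{1}{500} + \frac{1}{50} × \frac{499}{500}
     = \frac{27}{1250}
P(D|+) = P(+|D)P(D)/P(+) = \frac{41}{540}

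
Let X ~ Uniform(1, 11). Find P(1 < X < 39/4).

P(1 < X < 39/4) = ∫_{1}^{39/4} f(x) dx
where f(x) = \frac{1}{10}
= \frac{7}{8}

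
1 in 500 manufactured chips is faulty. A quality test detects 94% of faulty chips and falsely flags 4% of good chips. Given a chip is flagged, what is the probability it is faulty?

Let D = the rare event, + = positive/flagged.
P(D) = 1/500
P(+|D) = 94/100 = 47/50
P(+|D') = 4/100 = 1/25
P(+) = P(+|D)P(D) + P(+|D')P(D')
     = \frac{47}{50} × \frac{1}{500} + \frac{1}{25} × \frac{499}{500}
     = \frac{209}{5000}
P(D|+) = P(+|D)P(D)/P(+) = \frac{47}{1045}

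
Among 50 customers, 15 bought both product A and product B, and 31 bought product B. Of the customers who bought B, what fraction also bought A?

P(A ∩ B) = 15/50 = 3/10
P(B) = 31/50
P(A|B) = P(A ∩ B) / P(B) = (3/10) / (31/50) = 15/31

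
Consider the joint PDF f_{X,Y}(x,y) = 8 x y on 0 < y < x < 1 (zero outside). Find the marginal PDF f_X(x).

f_X(x) = ∫_0^x 8 x y dy = 4 x^{3}
for 0 < x < 1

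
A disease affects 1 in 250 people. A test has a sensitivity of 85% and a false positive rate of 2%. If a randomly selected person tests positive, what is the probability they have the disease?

Let D = the rare event, + = positive/flagged.
P(D) = 1/250
P(+|D) = 85/100 = 17/20
P(+|D') = 2/100 = 1/50
P(+) = P(+|D)P(D) + P(+|D')P(D')
     = \frac{17}{20} × \frac{1}{250} + \frac{1}{50} × \frac{249}{250}
     = \frac{583}{25000}
P(D|+) = P(+|D)P(D)/P(+) = \frac{85}{583}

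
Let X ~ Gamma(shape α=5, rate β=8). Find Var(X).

For X ~ Gamma(shape α=5, rate β=8):
Var(X) = \frac{5}{64}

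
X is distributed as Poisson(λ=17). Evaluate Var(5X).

For X ~ Poisson(λ=17):
Var(X) = 17
Var(5X) = (5)² × Var(X) = 25 × 17 = 425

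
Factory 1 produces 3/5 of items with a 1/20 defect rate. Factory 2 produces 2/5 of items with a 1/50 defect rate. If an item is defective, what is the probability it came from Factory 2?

Using Bayes' theorem:
P(F1) = 3/5, P(D|F1) = 1/20
P(F2) = 2/5, P(D|F2) = 1/50
P(D) = P(D|F1)P(F1) + P(D|F2)P(F2)
     = \frac{19}{500}
P(F2|D) = P(D|F2)P(F2) / P(D)
= \frac{4}{19}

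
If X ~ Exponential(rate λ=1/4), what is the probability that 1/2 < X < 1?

P(1/2 < X < 1) = ∫_{1/2}^{1} f(x) dx
where f(x) = \frac{e^{- \frac{x}{4}}}{4}
= - \frac{1}{e^{\frac{1}{4}}} + e^{- \frac{1}{8}}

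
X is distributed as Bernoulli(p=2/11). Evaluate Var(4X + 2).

For X ~ Bernoulli(p=2/11):
Var(X) = \frac{18}{121}
Var(4X + 2) = (4)² × Var(X) = 16 × \frac{18}{121} = \frac{288}{121}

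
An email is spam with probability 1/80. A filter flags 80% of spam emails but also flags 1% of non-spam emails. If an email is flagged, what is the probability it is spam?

Let D = the rare event, + = positive/flagged.
P(D) = 1/80
P(+|D) = 80/100 = 4/5
P(+|D') = 1/100
P(+) = P(+|D)P(D) + P(+|D')P(D')
     = \frac{4}{5} × \frac{1}{80} + \frac{1}{100} × \frac{79}{80}
     = \frac{159}{8000}
P(D|+) = P(+|D)P(D)/P(+) = \frac{80}{159}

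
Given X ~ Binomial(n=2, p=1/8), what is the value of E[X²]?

Using the identity E[X²] = Var(X) + (E[X])²:
E[X] = \frac{1}{4}
Var(X) = \frac{7}{32}
E[X²] = \frac{7}{32} + (\frac{1}{4})²
= \frac{9}{32}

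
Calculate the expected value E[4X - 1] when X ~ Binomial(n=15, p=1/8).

For X ~ Binomial(n=15, p=1/8):
E[X] = \frac{15}{8}
E[4X - 1] = 4 × E[X] - 1 = \frac{13}{2}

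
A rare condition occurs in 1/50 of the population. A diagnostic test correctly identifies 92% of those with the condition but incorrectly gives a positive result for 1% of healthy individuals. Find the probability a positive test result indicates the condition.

Let D = the rare event, + = positive/flagged.
P(D) = 1/50
P(+|D) = 92/100 = 23/25
P(+|D') = 1/100
P(+) = P(+|D)P(D) + P(+|D')P(D')
     = \frac{23}{25} × \frac{1}{50} + \frac{1}{100} × \frac{49}{50}
     = \frac{141}{5000}
P(D|+) = P(+|D)P(D)/P(+) = \frac{92}{141}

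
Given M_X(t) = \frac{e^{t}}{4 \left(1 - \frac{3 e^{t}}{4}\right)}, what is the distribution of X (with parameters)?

The MGF M(t) = \frac{e^{t}}{4 \left(1 - \frac{3 e^{t}}{4}\right)} is the standard form for the Geometric distribution.
Comparing with the known MGF formula identifies: Geometric(p=1/4), X = trial number of first success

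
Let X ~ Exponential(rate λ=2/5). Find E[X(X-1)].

E[X(X-1)] = E[X² - X] = E[X²] - E[X]
E[X] = \frac{5}{2}
E[X²] = Var(X) + (E[X])² = \frac{25}{4} + (\frac{5}{2})² = \frac{25}{2}
E[X(X-1)] = \frac{25}{2} - \frac{5}{2} = 10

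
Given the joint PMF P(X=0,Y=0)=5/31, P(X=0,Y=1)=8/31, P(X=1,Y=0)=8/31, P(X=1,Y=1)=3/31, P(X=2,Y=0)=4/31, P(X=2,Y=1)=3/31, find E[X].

First find marginal of X:
P(X=0) = 13/31
P(X=1) = 11/31
P(X=2) = 7/31
E[X] = 0 × 13/31 + 1 × 11/31 + 2 × 7/31 = 25/31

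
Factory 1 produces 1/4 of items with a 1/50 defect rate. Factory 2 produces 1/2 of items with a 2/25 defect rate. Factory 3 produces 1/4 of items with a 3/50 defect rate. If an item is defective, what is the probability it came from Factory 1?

Using Bayes' theorem:
P(F1) = 1/4, P(D|F1) = 1/50
P(F2) = 1/2, P(D|F2) = 2/25
P(F3) = 1/4, P(D|F3) = 3/50
P(D) = P(D|F1)P(F1) + P(D|F2)P(F2) + P(D|F3)P(F3)
     = \frac{3}{50}
P(F1|D) = P(D|F1)P(F1) / P(D)
= \frac{1}{12}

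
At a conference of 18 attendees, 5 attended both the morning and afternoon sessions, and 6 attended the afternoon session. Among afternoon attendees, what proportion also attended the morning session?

P(A ∩ B) = 5/18
P(B) = 6/18 = 1/3
P(A|B) = P(A ∩ B) / P(B) = (5/18) / (1/3) = 5/6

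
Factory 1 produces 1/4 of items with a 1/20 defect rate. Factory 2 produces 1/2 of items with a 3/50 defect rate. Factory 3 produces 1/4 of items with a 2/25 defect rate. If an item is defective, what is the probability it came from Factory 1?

Using Bayes' theorem:
P(F1) = 1/4, P(D|F1) = 1/20
P(F2) = 1/2, P(D|F2) = 3/50
P(F3) = 1/4, P(D|F3) = 2/25
P(D) = P(D|F1)P(F1) + P(D|F2)P(F2) + P(D|F3)P(F3)
     = \frac{1}{16}
P(F1|D) = P(D|F1)P(F1) / P(D)
= \frac{1}{5}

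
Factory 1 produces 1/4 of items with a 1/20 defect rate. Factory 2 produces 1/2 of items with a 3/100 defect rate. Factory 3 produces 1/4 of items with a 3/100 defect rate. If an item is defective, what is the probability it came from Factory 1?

Using Bayes' theorem:
P(F1) = 1/4, P(D|F1) = 1/20
P(F2) = 1/2, P(D|F2) = 3/100
P(F3) = 1/4, P(D|F3) = 3/100
P(D) = P(D|F1)P(F1) + P(D|F2)P(F2) + P(D|F3)P(F3)
     = \frac{7}{200}
P(F1|D) = P(D|F1)P(F1) / P(D)
= \frac{5}{14}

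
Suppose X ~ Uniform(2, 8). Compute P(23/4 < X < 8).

P(23/4 < X < 8) = ∫_{23/4}^{8} f(x) dx
where f(x) = \frac{1}{6}
= \frac{3}{8}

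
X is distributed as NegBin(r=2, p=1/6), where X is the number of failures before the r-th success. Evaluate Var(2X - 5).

For X ~ NegBin(r=2, p=1/6), where X is the number of failures before the r-th success:
Var(X) = 60
Var(2X - 5) = (2)² × Var(X) = 4 × 60 = 240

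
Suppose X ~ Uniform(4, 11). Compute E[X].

For X ~ Uniform(4, 11), the expected value is:
E[X] = \frac{15}{2}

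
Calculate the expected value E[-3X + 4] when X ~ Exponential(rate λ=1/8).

For X ~ Exponential(rate λ=1/8):
E[X] = 8
E[-3X + 4] = -3 × E[X] + 4 = -20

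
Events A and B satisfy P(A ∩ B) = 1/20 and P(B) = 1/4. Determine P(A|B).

P(A|B) = P(A ∩ B) / P(B)
= (1/20) / (1/4)
= 1/5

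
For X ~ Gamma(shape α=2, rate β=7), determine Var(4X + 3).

For X ~ Gamma(shape α=2, rate β=7):
Var(X) = \frac{2}{49}
Var(4X + 3) = (4)² × Var(X) = 16 × \frac{2}{49} = \frac{32}{49}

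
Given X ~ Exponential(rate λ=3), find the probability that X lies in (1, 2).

P(1 < X < 2) = ∫_{1}^{2} f(x) dx
where f(x) = 3 e^{- 3 x}
= - \frac{1 - e^{3}}{e^{6}}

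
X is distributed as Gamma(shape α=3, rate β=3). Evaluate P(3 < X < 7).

P(3 < X < 7) = ∫_{3}^{7} f(x) dx
where f(x) = \frac{27 x^{2} e^{- 3 x}}{2}
= \frac{-485 + 101 e^{12}}{2 e^{21}}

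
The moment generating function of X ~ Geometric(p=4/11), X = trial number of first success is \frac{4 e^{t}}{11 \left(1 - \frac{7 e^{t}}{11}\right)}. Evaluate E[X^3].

To find E[X^3], compute M^(3)(0):
M^(1)(t) = \frac{4 e^{t}}{11 \left(1 - \frac{7 e^{t}}{11}\right)} + \frac{28 e^{2 t}}{121 \left(1 - \frac{7 e^{t}}{11}\right)^{2}}
M^(2)(t) = \frac{4 e^{t}}{11 \left(1 - \frac{7 e^{t}}{11}\right)} + \frac{84 e^{2 t}}{121 \left(1 - \frac{7 e^{t}}{11}\right)^{2}} + \frac{392 e^{3 t}}{1331 \left(1 - \frac{7 e^{t}}{11}\right)^{3}}
M^(3)(t) = \frac{4 e^{t}}{11 \left(1 - \frac{7 e^{t}}{11}\right)} + \frac{196 e^{2 t}}{121 \left(1 - \frac{7 e^{t}}{11}\right)^{2}} + \frac{2352 e^{3 t}}{1331 \left(1 - \frac{7 e^{t}}{11}\right)^{3}} + \frac{8232 e^{4 t}}{14641 \left(1 - \frac{7 e^{t}}{11}\right)^{4}}
M^(3)(0) = \frac{2629}{32}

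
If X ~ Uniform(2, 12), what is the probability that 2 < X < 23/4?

P(2 < X < 23/4) = ∫_{2}^{23/4} f(x) dx
where f(x) = \frac{1}{10}
= \frac{3}{8}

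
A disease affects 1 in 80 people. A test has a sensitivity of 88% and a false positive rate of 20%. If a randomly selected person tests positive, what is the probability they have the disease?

Let D = the rare event, + = positive/flagged.
P(D) = 1/80
P(+|D) = 88/100 = 22/25
P(+|D') = 20/100 = 1/5
P(+) = P(+|D)P(D) + P(+|D')P(D')
     = \frac{22}{25} × \frac{1}{80} + \frac{1}{5} × \frac{79}{80}
     = \frac{417}{2000}
P(D|+) = P(+|D)P(D)/P(+) = \frac{22}{417}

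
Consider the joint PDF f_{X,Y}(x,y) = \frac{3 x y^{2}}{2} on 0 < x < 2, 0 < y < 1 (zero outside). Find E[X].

f_X(x) = ∫_0^1 \frac{3 x y^{2}}{2} dy = \frac{x}{2}
E[X] = ∫_0^2 x × (\frac{x}{2}) dx = \frac{4}{3}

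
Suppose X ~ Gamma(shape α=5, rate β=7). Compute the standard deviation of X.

For X ~ Gamma(shape α=5, rate β=7):
Var(X) = \frac{5}{49}
SD(X) = √(Var(X)) = √(\frac{5}{49}) = \frac{\sqrt{5}}{7}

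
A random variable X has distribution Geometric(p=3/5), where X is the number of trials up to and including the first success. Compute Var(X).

For X ~ Geometric(p=3/5), where X is the number of trials up to and including the first success:
Var(X) = \frac{10}{9}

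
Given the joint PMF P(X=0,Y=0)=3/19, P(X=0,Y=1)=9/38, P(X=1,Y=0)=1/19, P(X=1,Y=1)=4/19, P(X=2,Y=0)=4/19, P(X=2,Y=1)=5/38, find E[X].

First find marginal of X:
P(X=0) = 15/38
P(X=1) = 5/19
P(X=2) = 13/38
E[X] = 0 × 15/38 + 1 × 5/19 + 2 × 13/38 = 18/19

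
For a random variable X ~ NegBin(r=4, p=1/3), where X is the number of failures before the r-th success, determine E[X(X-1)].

E[X(X-1)] = E[X² - X] = E[X²] - E[X]
E[X] = 8
E[X²] = Var(X) + (E[X])² = 24 + (8)² = 88
E[X(X-1)] = 88 - 8 = 80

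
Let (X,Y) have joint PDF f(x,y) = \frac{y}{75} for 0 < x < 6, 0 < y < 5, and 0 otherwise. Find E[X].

f_X(x) = ∫_0^5 \frac{y}{75} dy = \frac{1}{6}
E[X] = ∫_0^6 x × (\frac{1}{6}) dx = 3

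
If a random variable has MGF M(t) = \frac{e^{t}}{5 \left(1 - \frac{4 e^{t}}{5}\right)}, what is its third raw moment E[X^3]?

To find E[X^3], compute M^(3)(0):
M^(1)(t) = \frac{e^{t}}{5 \left(1 - \frac{4 e^{t}}{5}\right)} + \frac{4 e^{2 t}}{25 \left(1 - \frac{4 e^{t}}{5}\right)^{2}}
M^(2)(t) = \frac{e^{t}}{5 \left(1 - \frac{4 e^{t}}{5}\right)} + \frac{12 e^{2 t}}{25 \left(1 - \frac{4 e^{t}}{5}\right)^{2}} + \frac{32 e^{3 t}}{125 \left(1 - \frac{4 e^{t}}{5}\right)^{3}}
M^(3)(t) = \frac{e^{t}}{5 \left(1 - \frac{4 e^{t}}{5}\right)} + \frac{28 e^{2 t}}{25 \left(1 - \frac{4 e^{t}}{5}\right)^{2}} + \frac{192 e^{3 t}}{125 \left(1 - \frac{4 e^{t}}{5}\right)^{3}} + \frac{384 e^{4 t}}{625 \left(1 - \frac{4 e^{t}}{5}\right)^{4}}
M^(3)(0) = 605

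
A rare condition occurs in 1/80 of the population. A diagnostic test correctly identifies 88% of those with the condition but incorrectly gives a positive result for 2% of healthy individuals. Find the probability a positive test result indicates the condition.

Let D = the rare event, + = positive/flagged.
P(D) = 1/80
P(+|D) = 88/100 = 22/25
P(+|D') = 2/100 = 1/50
P(+) = P(+|D)P(D) + P(+|D')P(D')
     = \frac{22}{25} × \frac{1}{80} + \frac{1}{50} × \frac{79}{80}
     = \frac{123}{4000}
P(D|+) = P(+|D)P(D)/P(+) = \frac{44}{123}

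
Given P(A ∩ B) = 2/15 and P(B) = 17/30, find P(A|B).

P(A|B) = P(A ∩ B) / P(B)
= (2/15) / (17/30)
= 4/17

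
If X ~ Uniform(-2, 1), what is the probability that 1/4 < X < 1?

P(1/4 < X < 1) = ∫_{1/4}^{1} f(x) dx
where f(x) = \frac{1}{3}
= \frac{1}{4}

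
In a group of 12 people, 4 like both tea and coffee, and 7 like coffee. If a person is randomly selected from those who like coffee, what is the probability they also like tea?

P(A ∩ B) = 4/12 = 1/3
P(B) = 7/12
P(A|B) = P(A ∩ B) / P(B) = (1/3) / (7/12) = 4/7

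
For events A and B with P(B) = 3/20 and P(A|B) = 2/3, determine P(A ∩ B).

By definition, P(A|B) = P(A ∩ B) / P(B)
So P(A ∩ B) = P(A|B) × P(B)
= 2/3 × 3/20
= 1/10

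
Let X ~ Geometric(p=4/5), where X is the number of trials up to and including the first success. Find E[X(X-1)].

E[X(X-1)] = E[X² - X] = E[X²] - E[X]
E[X] = \frac{5}{4}
E[X²] = Var(X) + (E[X])² = \frac{5}{16} + (\frac{5}{4})² = \frac{15}{8}
E[X(X-1)] = \frac{15}{8} - \frac{5}{4} = \frac{5}{8}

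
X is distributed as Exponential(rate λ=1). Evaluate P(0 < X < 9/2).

P(0 < X < 9/2) = ∫_{0}^{9/2} f(x) dx
where f(x) = e^{- x}
= 1 - e^{- \frac{9}{2}}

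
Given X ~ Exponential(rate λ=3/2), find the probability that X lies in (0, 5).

P(0 < X < 5) = ∫_{0}^{5} f(x) dx
where f(x) = \frac{3 e^{- \frac{3 x}{2}}}{2}
= 1 - e^{- \frac{15}{2}}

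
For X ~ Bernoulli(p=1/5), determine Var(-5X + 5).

For X ~ Bernoulli(p=1/5):
Var(X) = \frac{4}{25}
Var(-5X + 5) = (-5)² × Var(X) = 25 × \frac{4}{25} = 4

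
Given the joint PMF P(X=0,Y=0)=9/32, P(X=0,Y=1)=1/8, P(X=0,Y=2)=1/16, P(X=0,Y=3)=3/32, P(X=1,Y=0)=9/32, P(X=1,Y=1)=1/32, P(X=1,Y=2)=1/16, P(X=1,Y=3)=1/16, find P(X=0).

P(X=0) = P(X=0,Y=0) + P(X=0,Y=1) + P(X=0,Y=2) + P(X=0,Y=3)
= 9/32 + 1/8 + 1/16 + 3/32
= 9/16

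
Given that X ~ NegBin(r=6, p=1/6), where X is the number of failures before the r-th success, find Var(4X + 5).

For X ~ NegBin(r=6, p=1/6), where X is the number of failures before the r-th success:
Var(X) = 180
Var(4X + 5) = (4)² × Var(X) = 16 × 180 = 2880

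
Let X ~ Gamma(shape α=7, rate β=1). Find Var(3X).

For X ~ Gamma(shape α=7, rate β=1):
Var(X) = 7
Var(3X) = (3)² × Var(X) = 9 × 7 = 63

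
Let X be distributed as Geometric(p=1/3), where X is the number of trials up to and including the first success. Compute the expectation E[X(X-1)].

E[X(X-1)] = E[X² - X] = E[X²] - E[X]
E[X] = 3
E[X²] = Var(X) + (E[X])² = 6 + (3)² = 15
E[X(X-1)] = 15 - 3 = 12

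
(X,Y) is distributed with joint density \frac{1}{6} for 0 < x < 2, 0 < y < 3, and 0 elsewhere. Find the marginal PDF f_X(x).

f_X(x) = ∫_0^3 f(x,y) dy
= ∫_0^3 \frac{1}{6} dy
= \frac{1}{2} for 0 < x < 2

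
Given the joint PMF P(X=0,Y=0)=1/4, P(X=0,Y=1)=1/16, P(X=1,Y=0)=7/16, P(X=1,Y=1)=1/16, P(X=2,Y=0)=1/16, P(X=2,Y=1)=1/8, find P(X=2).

P(X=2) = P(X=2,Y=0) + P(X=2,Y=1)
= 1/16 + 1/8
= 3/16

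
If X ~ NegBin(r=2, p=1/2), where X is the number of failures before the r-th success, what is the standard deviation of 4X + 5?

For X ~ NegBin(r=2, p=1/2), where X is the number of failures before the r-th success:
Var(X) = 4
SD(X) = √(Var(X)) = √(4) = 2
SD(4X + 5) = |4| × SD(X) = 4 × 2 = 8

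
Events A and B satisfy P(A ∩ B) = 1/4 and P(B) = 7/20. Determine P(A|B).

P(A|B) = P(A ∩ B) / P(B)
= (1/4) / (7/20)
= 5/7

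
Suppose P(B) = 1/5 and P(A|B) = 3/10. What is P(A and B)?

By definition, P(A|B) = P(A ∩ B) / P(B)
So P(A ∩ B) = P(A|B) × P(B)
= 3/10 × 1/5
= 3/50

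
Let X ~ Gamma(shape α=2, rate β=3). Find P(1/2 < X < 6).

P(1/2 < X < 6) = ∫_{1/2}^{6} f(x) dx
where f(x) = 9 x e^{- 3 x}
= - \frac{19}{e^{18}} + \frac{5}{2 e^{\frac{3}{2}}}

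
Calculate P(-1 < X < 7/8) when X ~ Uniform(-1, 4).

P(-1 < X < 7/8) = ∫_{-1}^{7/8} f(x) dx
where f(x) = \frac{1}{5}
= \frac{3}{8}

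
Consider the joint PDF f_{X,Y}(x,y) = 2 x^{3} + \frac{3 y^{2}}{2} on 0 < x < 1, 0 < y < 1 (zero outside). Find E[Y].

E[Y] = ∫_0^1 ∫_0^1 y × f(x,y) dx dy
= \frac{5}{8}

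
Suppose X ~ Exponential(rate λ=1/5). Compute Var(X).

For X ~ Exponential(rate λ=1/5):
Var(X) = 25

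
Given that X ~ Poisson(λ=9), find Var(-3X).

For X ~ Poisson(λ=9):
Var(X) = 9
Var(-3X) = (-3)² × Var(X) = 9 × 9 = 81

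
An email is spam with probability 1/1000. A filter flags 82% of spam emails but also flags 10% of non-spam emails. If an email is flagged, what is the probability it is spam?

Let D = the rare event, + = positive/flagged.
P(D) = 1/1000
P(+|D) = 82/100 = 41/50
P(+|D') = 10/100 = 1/10
P(+) = P(+|D)P(D) + P(+|D')P(D')
     = \frac{41}{50} × \frac{1}{1000} + \frac{1}{10} × \frac{999}{1000}
     = \frac{1259}{12500}
P(D|+) = P(+|D)P(D)/P(+) = \frac{41}{5036}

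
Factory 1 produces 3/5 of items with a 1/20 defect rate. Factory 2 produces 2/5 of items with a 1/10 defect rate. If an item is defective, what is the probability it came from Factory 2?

Using Bayes' theorem:
P(F1) = 3/5, P(D|F1) = 1/20
P(F2) = 2/5, P(D|F2) = 1/10
P(D) = P(D|F1)P(F1) + P(D|F2)P(F2)
     = \frac{7}{100}
P(F2|D) = P(D|F2)P(F2) / P(D)
= \frac{4}{7}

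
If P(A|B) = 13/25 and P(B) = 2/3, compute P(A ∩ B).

By definition, P(A|B) = P(A ∩ B) / P(B)
So P(A ∩ B) = P(A|B) × P(B)
= 13/25 × 2/3
= 26/75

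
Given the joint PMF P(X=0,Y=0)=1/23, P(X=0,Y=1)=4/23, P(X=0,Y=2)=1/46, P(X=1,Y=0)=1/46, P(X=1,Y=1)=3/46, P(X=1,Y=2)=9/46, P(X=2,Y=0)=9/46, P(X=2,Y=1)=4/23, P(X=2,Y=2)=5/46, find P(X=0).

P(X=0) = P(X=0,Y=0) + P(X=0,Y=1) + P(X=0,Y=2)
= 1/23 + 4/23 + 1/46
= 11/46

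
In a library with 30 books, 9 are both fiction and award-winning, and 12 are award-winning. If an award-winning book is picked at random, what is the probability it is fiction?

P(A ∩ B) = 9/30 = 3/10
P(B) = 12/30 = 2/5
P(A|B) = P(A ∩ B) / P(B) = (3/10) / (2/5) = 3/4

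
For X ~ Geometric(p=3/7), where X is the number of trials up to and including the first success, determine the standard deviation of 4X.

For X ~ Geometric(p=3/7), where X is the number of trials up to and including the first success:
Var(X) = \frac{28}{9}
SD(X) = √(Var(X)) = √(\frac{28}{9}) = \frac{2 \sqrt{7}}{3}
SD(4X) = |4| × SD(X) = 4 × \frac{2 \sqrt{7}}{3} = \frac{8 \sqrt{7}}{3}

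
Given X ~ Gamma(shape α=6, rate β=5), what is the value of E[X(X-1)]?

E[X(X-1)] = E[X² - X] = E[X²] - E[X]
E[X] = \frac{6}{5}
E[X²] = Var(X) + (E[X])² = \frac{6}{25} + (\frac{6}{5})² = \frac{42}{25}
E[X(X-1)] = \frac{42}{25} - \frac{6}{5} = \frac{12}{25}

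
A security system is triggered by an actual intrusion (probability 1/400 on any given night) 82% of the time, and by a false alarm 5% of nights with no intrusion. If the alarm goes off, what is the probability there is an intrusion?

Let D = the rare event, + = positive/flagged.
P(D) = 1/400
P(+|D) = 82/100 = 41/50
P(+|D') = 5/100 = 1/20
P(+) = P(+|D)P(D) + P(+|D')P(D')
     = \frac{41}{50} × \frac{1}{400} + \frac{1}{20} × \frac{399}{400}
     = \frac{2077}{40000}
P(D|+) = P(+|D)P(D)/P(+) = \frac{82}{2077}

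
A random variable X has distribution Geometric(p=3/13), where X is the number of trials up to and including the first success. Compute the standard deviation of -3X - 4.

For X ~ Geometric(p=3/13), where X is the number of trials up to and including the first success:
Var(X) = \frac{130}{9}
SD(X) = √(Var(X)) = √(\frac{130}{9}) = \frac{\sqrt{130}}{3}
SD(-3X - 4) = |-3| × SD(X) = 3 × \frac{\sqrt{130}}{3} = \sqrt{130}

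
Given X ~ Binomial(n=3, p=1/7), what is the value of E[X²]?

Using the identity E[X²] = Var(X) + (E[X])²:
E[X] = \frac{3}{7}
Var(X) = \frac{18}{49}
E[X²] = \frac{18}{49} + (\frac{3}{7})²
= \frac{27}{49}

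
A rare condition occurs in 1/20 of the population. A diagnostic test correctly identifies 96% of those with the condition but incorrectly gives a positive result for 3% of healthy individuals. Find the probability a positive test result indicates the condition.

Let D = the rare event, + = positive/flagged.
P(D) = 1/20
P(+|D) = 96/100 = 24/25
P(+|D') = 3/100
P(+) = P(+|D)P(D) + P(+|D')P(D')
     = \frac{24}{25} × \frac{1}{20} + \frac{3}{100} × \frac{19}{20}
     = \frac{153}{2000}
P(D|+) = P(+|D)P(D)/P(+) = \frac{32}{51}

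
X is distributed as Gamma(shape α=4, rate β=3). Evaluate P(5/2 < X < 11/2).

P(5/2 < X < 11/2) = ∫_{5/2}^{11/2} f(x) dx
where f(x) = \frac{27 x^{3} e^{- 3 x}}{2}
= \frac{-14437 + 1711 e^{9}}{16 e^{\frac{33}{2}}}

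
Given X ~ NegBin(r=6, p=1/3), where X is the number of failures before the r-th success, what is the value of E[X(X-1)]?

E[X(X-1)] = E[X² - X] = E[X²] - E[X]
E[X] = 12
E[X²] = Var(X) + (E[X])² = 36 + (12)² = 180
E[X(X-1)] = 180 - 12 = 168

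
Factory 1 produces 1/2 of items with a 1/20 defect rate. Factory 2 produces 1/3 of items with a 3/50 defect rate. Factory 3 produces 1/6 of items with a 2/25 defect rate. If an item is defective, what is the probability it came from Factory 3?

Using Bayes' theorem:
P(F1) = 1/2, P(D|F1) = 1/20
P(F2) = 1/3, P(D|F2) = 3/50
P(F3) = 1/6, P(D|F3) = 2/25
P(D) = P(D|F1)P(F1) + P(D|F2)P(F2) + P(D|F3)P(F3)
     = \frac{7}{120}
P(F3|D) = P(D|F3)P(F3) / P(D)
= \frac{8}{35}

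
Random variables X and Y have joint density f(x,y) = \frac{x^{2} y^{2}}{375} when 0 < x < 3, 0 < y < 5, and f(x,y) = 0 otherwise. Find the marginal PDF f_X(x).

f_X(x) = ∫_0^5 f(x,y) dy
= ∫_0^5 \frac{x^{2} y^{2}}{375} dy
= \frac{x^{2}}{9} for 0 < x < 3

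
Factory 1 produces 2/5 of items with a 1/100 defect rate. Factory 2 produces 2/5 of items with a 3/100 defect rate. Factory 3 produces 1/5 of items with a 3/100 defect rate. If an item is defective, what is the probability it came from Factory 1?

Using Bayes' theorem:
P(F1) = 2/5, P(D|F1) = 1/100
P(F2) = 2/5, P(D|F2) = 3/100
P(F3) = 1/5, P(D|F3) = 3/100
P(D) = P(D|F1)P(F1) + P(D|F2)P(F2) + P(D|F3)P(F3)
     = \frac{11}{500}
P(F1|D) = P(D|F1)P(F1) / P(D)
= \frac{2}{11}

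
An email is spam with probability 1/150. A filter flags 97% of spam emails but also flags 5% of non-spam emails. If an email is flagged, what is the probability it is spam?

Let D = the rare event, + = positive/flagged.
P(D) = 1/150
P(+|D) = 97/100
P(+|D') = 5/100 = 1/20
P(+) = P(+|D)P(D) + P(+|D')P(D')
     = \frac{97}{100} × \frac{1}{150} + \frac{1}{20} × \frac{149}{150}
     = \frac{421}{7500}
P(D|+) = P(+|D)P(D)/P(+) = \frac{97}{842}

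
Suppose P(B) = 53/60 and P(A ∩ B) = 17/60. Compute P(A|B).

P(A|B) = P(A ∩ B) / P(B)
= (17/60) / (53/60)
= 17/53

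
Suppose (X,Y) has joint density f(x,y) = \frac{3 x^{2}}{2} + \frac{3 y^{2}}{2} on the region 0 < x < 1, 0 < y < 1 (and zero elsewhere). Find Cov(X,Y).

E[XY] = ∫∫ xy × f(x,y) dx dy = \frac{3}{8}
E[X] = \frac{5}{8}
E[Y] = \frac{5}{8}
Cov(X,Y) = E[XY] - E[X]E[Y] = - \frac{1}{64}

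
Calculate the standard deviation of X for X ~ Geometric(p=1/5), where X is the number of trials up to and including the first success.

For X ~ Geometric(p=1/5), where X is the number of trials up to and including the first success:
Var(X) = 20
SD(X) = √(Var(X)) = √(20) = 2 \sqrt{5}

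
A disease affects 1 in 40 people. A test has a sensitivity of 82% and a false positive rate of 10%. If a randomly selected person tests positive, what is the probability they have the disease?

Let D = the rare event, + = positive/flagged.
P(D) = 1/40
P(+|D) = 82/100 = 41/50
P(+|D') = 10/100 = 1/10
P(+) = P(+|D)P(D) + P(+|D')P(D')
     = \frac{41}{50} × \frac{1}{40} + \frac{1}{10} × \frac{39}{40}
     = \frac{59}{500}
P(D|+) = P(+|D)P(D)/P(+) = \frac{41}{236}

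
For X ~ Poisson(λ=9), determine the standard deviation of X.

For X ~ Poisson(λ=9):
Var(X) = 9
SD(X) = √(Var(X)) = √(9) = 3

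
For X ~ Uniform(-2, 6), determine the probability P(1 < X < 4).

P(1 < X < 4) = ∫_{1}^{4} f(x) dx
where f(x) = \frac{1}{8}
= \frac{3}{8}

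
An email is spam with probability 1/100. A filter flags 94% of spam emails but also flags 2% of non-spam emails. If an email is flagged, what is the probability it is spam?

Let D = the rare event, + = positive/flagged.
P(D) = 1/100
P(+|D) = 94/100 = 47/50
P(+|D') = 2/100 = 1/50
P(+) = P(+|D)P(D) + P(+|D')P(D')
     = \frac{47}{50} × \frac{1}{100} + \frac{1}{50} × \frac{99}{100}
     = \frac{73}{2500}
P(D|+) = P(+|D)P(D)/P(+) = \frac{47}{146}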